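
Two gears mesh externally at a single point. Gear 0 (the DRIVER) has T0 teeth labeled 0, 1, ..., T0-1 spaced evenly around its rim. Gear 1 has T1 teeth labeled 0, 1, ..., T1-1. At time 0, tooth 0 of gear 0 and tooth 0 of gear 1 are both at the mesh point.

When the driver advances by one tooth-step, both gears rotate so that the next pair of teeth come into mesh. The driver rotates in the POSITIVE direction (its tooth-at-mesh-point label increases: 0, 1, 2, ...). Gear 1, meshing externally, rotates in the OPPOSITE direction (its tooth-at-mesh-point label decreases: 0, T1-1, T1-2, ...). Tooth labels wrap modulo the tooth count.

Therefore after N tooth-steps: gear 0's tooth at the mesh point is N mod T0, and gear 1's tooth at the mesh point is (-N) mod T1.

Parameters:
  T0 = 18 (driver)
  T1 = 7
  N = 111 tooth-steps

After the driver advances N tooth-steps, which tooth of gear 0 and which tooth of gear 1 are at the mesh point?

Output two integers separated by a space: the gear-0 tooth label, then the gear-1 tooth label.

Answer: 3 1

Derivation:
Gear 0 (driver, T0=18): tooth at mesh = N mod T0
  111 = 6 * 18 + 3, so 111 mod 18 = 3
  gear 0 tooth = 3
Gear 1 (driven, T1=7): tooth at mesh = (-N) mod T1
  111 = 15 * 7 + 6, so 111 mod 7 = 6
  (-111) mod 7 = (-6) mod 7 = 7 - 6 = 1
Mesh after 111 steps: gear-0 tooth 3 meets gear-1 tooth 1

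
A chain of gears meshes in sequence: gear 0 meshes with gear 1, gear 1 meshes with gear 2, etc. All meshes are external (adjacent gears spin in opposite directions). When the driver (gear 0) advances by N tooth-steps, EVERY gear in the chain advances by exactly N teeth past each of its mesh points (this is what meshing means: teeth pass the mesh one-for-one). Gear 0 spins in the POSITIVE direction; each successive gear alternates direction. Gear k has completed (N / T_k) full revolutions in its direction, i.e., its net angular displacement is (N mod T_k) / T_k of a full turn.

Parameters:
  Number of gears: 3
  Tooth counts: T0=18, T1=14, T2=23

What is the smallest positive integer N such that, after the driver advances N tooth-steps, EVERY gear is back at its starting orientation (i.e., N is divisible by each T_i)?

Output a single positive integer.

Gear k returns to start when N is a multiple of T_k.
All gears at start simultaneously when N is a common multiple of [18, 14, 23]; the smallest such N is lcm(18, 14, 23).
Start: lcm = T0 = 18
Fold in T1=14: gcd(18, 14) = 2; lcm(18, 14) = 18 * 14 / 2 = 252 / 2 = 126
Fold in T2=23: gcd(126, 23) = 1; lcm(126, 23) = 126 * 23 / 1 = 2898 / 1 = 2898
Full cycle length = 2898

Answer: 2898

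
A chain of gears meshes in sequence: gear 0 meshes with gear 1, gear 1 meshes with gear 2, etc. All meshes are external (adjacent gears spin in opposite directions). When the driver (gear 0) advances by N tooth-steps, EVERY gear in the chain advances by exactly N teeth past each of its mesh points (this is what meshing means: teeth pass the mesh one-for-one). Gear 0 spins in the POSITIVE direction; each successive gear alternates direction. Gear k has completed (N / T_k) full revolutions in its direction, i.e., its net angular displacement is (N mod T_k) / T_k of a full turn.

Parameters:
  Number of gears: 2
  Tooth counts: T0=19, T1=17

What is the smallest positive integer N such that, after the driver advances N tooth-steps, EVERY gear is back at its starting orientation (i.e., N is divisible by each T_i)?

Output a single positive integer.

Gear k returns to start when N is a multiple of T_k.
All gears at start simultaneously when N is a common multiple of [19, 17]; the smallest such N is lcm(19, 17).
Start: lcm = T0 = 19
Fold in T1=17: gcd(19, 17) = 1; lcm(19, 17) = 19 * 17 / 1 = 323 / 1 = 323
Full cycle length = 323

Answer: 323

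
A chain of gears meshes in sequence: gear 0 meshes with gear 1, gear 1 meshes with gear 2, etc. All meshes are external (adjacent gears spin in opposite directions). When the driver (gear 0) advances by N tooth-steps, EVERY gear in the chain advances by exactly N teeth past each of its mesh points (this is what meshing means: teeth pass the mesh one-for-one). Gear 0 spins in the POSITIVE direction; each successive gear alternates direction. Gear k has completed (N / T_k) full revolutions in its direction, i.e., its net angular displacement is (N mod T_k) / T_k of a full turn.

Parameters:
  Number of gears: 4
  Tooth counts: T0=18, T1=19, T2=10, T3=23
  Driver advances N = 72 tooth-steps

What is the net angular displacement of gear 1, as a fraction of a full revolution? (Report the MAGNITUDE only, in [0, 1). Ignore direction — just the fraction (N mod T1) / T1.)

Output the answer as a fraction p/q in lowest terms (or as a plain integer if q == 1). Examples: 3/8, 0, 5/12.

Answer: 15/19

Derivation:
Chain of 4 gears, tooth counts: [18, 19, 10, 23]
  gear 0: T0=18, direction=positive, advance = 72 mod 18 = 0 teeth = 0/18 turn
  gear 1: T1=19, direction=negative, advance = 72 mod 19 = 15 teeth = 15/19 turn
  gear 2: T2=10, direction=positive, advance = 72 mod 10 = 2 teeth = 2/10 turn
  gear 3: T3=23, direction=negative, advance = 72 mod 23 = 3 teeth = 3/23 turn
Gear 1: 72 mod 19 = 15
Fraction = 15 / 19 = 15/19 (gcd(15,19)=1) = 15/19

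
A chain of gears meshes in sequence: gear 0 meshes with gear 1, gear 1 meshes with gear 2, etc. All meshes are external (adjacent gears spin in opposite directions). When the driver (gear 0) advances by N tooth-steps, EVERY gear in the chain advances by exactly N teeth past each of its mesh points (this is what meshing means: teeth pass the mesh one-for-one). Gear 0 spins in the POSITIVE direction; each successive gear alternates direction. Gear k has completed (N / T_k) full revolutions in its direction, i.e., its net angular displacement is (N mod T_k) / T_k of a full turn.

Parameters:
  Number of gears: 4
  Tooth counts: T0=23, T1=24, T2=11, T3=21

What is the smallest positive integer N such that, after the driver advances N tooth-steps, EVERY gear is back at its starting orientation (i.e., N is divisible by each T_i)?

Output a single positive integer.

Gear k returns to start when N is a multiple of T_k.
All gears at start simultaneously when N is a common multiple of [23, 24, 11, 21]; the smallest such N is lcm(23, 24, 11, 21).
Start: lcm = T0 = 23
Fold in T1=24: gcd(23, 24) = 1; lcm(23, 24) = 23 * 24 / 1 = 552 / 1 = 552
Fold in T2=11: gcd(552, 11) = 1; lcm(552, 11) = 552 * 11 / 1 = 6072 / 1 = 6072
Fold in T3=21: gcd(6072, 21) = 3; lcm(6072, 21) = 6072 * 21 / 3 = 127512 / 3 = 42504
Full cycle length = 42504

Answer: 42504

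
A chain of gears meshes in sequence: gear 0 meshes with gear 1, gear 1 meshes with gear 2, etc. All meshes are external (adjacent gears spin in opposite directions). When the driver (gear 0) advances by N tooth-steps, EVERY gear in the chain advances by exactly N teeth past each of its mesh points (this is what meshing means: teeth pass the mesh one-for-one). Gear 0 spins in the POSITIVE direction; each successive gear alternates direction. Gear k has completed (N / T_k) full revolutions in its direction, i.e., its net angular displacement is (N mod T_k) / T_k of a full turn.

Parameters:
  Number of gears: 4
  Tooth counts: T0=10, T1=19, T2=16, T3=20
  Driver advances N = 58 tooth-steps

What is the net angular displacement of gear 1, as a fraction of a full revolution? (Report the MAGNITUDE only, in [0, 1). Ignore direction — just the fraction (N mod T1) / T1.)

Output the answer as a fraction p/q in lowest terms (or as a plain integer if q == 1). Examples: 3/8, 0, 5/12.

Answer: 1/19

Derivation:
Chain of 4 gears, tooth counts: [10, 19, 16, 20]
  gear 0: T0=10, direction=positive, advance = 58 mod 10 = 8 teeth = 8/10 turn
  gear 1: T1=19, direction=negative, advance = 58 mod 19 = 1 teeth = 1/19 turn
  gear 2: T2=16, direction=positive, advance = 58 mod 16 = 10 teeth = 10/16 turn
  gear 3: T3=20, direction=negative, advance = 58 mod 20 = 18 teeth = 18/20 turn
Gear 1: 58 mod 19 = 1
Fraction = 1 / 19 = 1/19 (gcd(1,19)=1) = 1/19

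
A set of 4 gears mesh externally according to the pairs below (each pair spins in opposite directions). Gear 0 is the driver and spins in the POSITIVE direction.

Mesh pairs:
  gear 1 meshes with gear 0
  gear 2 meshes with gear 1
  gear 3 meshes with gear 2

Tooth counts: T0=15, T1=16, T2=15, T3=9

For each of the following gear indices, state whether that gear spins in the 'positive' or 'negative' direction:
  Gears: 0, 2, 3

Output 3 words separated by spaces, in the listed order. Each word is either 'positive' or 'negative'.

Gear 0 (driver): positive (depth 0)
  gear 1: meshes with gear 0 -> depth 1 -> negative (opposite of gear 0)
  gear 2: meshes with gear 1 -> depth 2 -> positive (opposite of gear 1)
  gear 3: meshes with gear 2 -> depth 3 -> negative (opposite of gear 2)
Queried indices 0, 2, 3 -> positive, positive, negative

Answer: positive positive negative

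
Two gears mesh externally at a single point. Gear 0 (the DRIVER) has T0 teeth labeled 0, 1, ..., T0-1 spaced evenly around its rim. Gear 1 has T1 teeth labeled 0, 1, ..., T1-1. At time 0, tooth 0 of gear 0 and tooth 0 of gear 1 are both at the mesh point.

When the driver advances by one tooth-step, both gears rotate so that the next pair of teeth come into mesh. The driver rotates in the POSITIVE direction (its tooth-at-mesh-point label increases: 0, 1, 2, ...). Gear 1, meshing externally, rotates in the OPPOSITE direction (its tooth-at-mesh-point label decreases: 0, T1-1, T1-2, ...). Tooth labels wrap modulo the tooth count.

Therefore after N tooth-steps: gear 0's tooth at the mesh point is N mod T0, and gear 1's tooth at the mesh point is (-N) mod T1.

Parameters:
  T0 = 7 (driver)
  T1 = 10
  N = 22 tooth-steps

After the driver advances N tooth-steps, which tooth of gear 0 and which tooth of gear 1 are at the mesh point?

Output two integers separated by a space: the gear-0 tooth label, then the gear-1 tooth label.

Gear 0 (driver, T0=7): tooth at mesh = N mod T0
  22 = 3 * 7 + 1, so 22 mod 7 = 1
  gear 0 tooth = 1
Gear 1 (driven, T1=10): tooth at mesh = (-N) mod T1
  22 = 2 * 10 + 2, so 22 mod 10 = 2
  (-22) mod 10 = (-2) mod 10 = 10 - 2 = 8
Mesh after 22 steps: gear-0 tooth 1 meets gear-1 tooth 8

Answer: 1 8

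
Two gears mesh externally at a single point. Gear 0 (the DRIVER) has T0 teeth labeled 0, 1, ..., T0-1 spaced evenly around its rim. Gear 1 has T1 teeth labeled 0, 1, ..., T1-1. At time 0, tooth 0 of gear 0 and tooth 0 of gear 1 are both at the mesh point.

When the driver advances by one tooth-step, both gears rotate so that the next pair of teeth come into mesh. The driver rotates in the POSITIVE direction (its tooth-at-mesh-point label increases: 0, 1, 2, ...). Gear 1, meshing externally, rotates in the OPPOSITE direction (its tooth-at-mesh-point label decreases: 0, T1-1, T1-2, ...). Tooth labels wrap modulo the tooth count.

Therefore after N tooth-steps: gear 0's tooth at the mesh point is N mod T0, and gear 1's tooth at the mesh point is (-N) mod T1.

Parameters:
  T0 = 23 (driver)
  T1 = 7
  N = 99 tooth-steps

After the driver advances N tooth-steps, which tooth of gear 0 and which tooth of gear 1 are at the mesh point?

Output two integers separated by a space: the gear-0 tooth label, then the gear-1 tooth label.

Gear 0 (driver, T0=23): tooth at mesh = N mod T0
  99 = 4 * 23 + 7, so 99 mod 23 = 7
  gear 0 tooth = 7
Gear 1 (driven, T1=7): tooth at mesh = (-N) mod T1
  99 = 14 * 7 + 1, so 99 mod 7 = 1
  (-99) mod 7 = (-1) mod 7 = 7 - 1 = 6
Mesh after 99 steps: gear-0 tooth 7 meets gear-1 tooth 6

Answer: 7 6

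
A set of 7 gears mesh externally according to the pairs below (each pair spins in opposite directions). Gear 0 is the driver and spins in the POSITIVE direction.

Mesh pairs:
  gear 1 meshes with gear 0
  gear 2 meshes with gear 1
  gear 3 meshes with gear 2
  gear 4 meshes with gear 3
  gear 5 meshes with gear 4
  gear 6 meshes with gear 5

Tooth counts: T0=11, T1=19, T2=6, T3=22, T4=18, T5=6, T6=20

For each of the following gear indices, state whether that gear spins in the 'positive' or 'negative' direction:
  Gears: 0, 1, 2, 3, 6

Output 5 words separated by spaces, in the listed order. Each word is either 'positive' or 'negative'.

Answer: positive negative positive negative positive

Derivation:
Gear 0 (driver): positive (depth 0)
  gear 1: meshes with gear 0 -> depth 1 -> negative (opposite of gear 0)
  gear 2: meshes with gear 1 -> depth 2 -> positive (opposite of gear 1)
  gear 3: meshes with gear 2 -> depth 3 -> negative (opposite of gear 2)
  gear 4: meshes with gear 3 -> depth 4 -> positive (opposite of gear 3)
  gear 5: meshes with gear 4 -> depth 5 -> negative (opposite of gear 4)
  gear 6: meshes with gear 5 -> depth 6 -> positive (opposite of gear 5)
Queried indices 0, 1, 2, 3, 6 -> positive, negative, positive, negative, positive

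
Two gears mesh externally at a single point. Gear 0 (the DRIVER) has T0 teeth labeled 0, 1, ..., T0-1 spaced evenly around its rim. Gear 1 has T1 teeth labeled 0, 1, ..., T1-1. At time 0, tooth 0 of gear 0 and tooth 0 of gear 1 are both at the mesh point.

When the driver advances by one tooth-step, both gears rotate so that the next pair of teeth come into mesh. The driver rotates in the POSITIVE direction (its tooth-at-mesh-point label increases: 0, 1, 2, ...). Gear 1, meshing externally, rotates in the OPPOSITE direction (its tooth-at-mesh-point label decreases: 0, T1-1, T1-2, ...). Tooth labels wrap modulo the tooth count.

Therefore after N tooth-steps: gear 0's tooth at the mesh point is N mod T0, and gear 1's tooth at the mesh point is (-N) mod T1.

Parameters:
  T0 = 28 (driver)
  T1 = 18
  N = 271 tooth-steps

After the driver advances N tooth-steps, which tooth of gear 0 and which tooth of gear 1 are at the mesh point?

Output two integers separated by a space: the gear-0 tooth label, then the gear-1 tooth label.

Answer: 19 17

Derivation:
Gear 0 (driver, T0=28): tooth at mesh = N mod T0
  271 = 9 * 28 + 19, so 271 mod 28 = 19
  gear 0 tooth = 19
Gear 1 (driven, T1=18): tooth at mesh = (-N) mod T1
  271 = 15 * 18 + 1, so 271 mod 18 = 1
  (-271) mod 18 = (-1) mod 18 = 18 - 1 = 17
Mesh after 271 steps: gear-0 tooth 19 meets gear-1 tooth 17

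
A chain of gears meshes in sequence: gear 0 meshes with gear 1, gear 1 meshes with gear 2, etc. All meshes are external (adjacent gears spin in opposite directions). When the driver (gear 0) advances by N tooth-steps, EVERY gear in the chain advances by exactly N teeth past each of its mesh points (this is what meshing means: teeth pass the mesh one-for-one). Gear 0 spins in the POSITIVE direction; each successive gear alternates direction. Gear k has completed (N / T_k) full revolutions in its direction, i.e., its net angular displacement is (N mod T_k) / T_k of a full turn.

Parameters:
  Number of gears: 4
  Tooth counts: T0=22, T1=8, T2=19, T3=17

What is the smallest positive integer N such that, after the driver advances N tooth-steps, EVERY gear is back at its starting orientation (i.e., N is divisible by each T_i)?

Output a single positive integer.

Gear k returns to start when N is a multiple of T_k.
All gears at start simultaneously when N is a common multiple of [22, 8, 19, 17]; the smallest such N is lcm(22, 8, 19, 17).
Start: lcm = T0 = 22
Fold in T1=8: gcd(22, 8) = 2; lcm(22, 8) = 22 * 8 / 2 = 176 / 2 = 88
Fold in T2=19: gcd(88, 19) = 1; lcm(88, 19) = 88 * 19 / 1 = 1672 / 1 = 1672
Fold in T3=17: gcd(1672, 17) = 1; lcm(1672, 17) = 1672 * 17 / 1 = 28424 / 1 = 28424
Full cycle length = 28424

Answer: 28424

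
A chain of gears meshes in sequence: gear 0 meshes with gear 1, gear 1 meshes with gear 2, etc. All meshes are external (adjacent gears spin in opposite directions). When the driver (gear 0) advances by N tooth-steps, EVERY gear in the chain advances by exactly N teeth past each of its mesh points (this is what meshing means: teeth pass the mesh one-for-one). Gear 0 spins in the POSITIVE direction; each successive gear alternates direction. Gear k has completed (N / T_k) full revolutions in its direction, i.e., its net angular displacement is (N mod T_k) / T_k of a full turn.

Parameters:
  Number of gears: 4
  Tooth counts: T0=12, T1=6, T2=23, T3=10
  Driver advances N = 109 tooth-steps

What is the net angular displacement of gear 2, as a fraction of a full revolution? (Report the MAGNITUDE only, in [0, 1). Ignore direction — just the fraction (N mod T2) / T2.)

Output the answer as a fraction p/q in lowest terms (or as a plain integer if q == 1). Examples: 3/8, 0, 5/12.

Chain of 4 gears, tooth counts: [12, 6, 23, 10]
  gear 0: T0=12, direction=positive, advance = 109 mod 12 = 1 teeth = 1/12 turn
  gear 1: T1=6, direction=negative, advance = 109 mod 6 = 1 teeth = 1/6 turn
  gear 2: T2=23, direction=positive, advance = 109 mod 23 = 17 teeth = 17/23 turn
  gear 3: T3=10, direction=negative, advance = 109 mod 10 = 9 teeth = 9/10 turn
Gear 2: 109 mod 23 = 17
Fraction = 17 / 23 = 17/23 (gcd(17,23)=1) = 17/23

Answer: 17/23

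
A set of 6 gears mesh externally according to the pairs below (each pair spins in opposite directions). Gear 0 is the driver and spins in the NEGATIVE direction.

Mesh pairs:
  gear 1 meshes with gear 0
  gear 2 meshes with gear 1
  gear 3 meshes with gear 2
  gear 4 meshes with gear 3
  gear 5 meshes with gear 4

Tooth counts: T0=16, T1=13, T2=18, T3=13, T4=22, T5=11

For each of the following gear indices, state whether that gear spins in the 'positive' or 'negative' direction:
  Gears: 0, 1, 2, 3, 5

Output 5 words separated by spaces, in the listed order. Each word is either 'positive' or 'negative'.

Answer: negative positive negative positive positive

Derivation:
Gear 0 (driver): negative (depth 0)
  gear 1: meshes with gear 0 -> depth 1 -> positive (opposite of gear 0)
  gear 2: meshes with gear 1 -> depth 2 -> negative (opposite of gear 1)
  gear 3: meshes with gear 2 -> depth 3 -> positive (opposite of gear 2)
  gear 4: meshes with gear 3 -> depth 4 -> negative (opposite of gear 3)
  gear 5: meshes with gear 4 -> depth 5 -> positive (opposite of gear 4)
Queried indices 0, 1, 2, 3, 5 -> negative, positive, negative, positive, positive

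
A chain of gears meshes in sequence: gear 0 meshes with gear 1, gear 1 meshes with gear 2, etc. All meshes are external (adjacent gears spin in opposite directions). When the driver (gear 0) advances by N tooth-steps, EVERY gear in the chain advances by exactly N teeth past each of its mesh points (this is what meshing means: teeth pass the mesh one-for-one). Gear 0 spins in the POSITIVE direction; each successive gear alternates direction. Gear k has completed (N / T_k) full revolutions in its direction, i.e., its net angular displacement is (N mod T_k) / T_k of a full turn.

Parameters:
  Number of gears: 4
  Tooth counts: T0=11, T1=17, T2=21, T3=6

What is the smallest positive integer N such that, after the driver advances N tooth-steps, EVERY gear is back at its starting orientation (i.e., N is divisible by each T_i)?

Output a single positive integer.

Answer: 7854

Derivation:
Gear k returns to start when N is a multiple of T_k.
All gears at start simultaneously when N is a common multiple of [11, 17, 21, 6]; the smallest such N is lcm(11, 17, 21, 6).
Start: lcm = T0 = 11
Fold in T1=17: gcd(11, 17) = 1; lcm(11, 17) = 11 * 17 / 1 = 187 / 1 = 187
Fold in T2=21: gcd(187, 21) = 1; lcm(187, 21) = 187 * 21 / 1 = 3927 / 1 = 3927
Fold in T3=6: gcd(3927, 6) = 3; lcm(3927, 6) = 3927 * 6 / 3 = 23562 / 3 = 7854
Full cycle length = 7854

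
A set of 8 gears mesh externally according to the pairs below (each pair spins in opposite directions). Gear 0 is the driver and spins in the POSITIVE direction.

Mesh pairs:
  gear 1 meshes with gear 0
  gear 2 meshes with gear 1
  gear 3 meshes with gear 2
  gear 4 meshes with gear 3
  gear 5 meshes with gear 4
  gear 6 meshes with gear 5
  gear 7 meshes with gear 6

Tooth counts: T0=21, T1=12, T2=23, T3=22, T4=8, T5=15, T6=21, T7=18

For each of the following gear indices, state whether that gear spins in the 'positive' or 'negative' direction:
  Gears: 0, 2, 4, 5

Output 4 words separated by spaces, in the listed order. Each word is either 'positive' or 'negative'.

Answer: positive positive positive negative

Derivation:
Gear 0 (driver): positive (depth 0)
  gear 1: meshes with gear 0 -> depth 1 -> negative (opposite of gear 0)
  gear 2: meshes with gear 1 -> depth 2 -> positive (opposite of gear 1)
  gear 3: meshes with gear 2 -> depth 3 -> negative (opposite of gear 2)
  gear 4: meshes with gear 3 -> depth 4 -> positive (opposite of gear 3)
  gear 5: meshes with gear 4 -> depth 5 -> negative (opposite of gear 4)
  gear 6: meshes with gear 5 -> depth 6 -> positive (opposite of gear 5)
  gear 7: meshes with gear 6 -> depth 7 -> negative (opposite of gear 6)
Queried indices 0, 2, 4, 5 -> positive, positive, positive, negative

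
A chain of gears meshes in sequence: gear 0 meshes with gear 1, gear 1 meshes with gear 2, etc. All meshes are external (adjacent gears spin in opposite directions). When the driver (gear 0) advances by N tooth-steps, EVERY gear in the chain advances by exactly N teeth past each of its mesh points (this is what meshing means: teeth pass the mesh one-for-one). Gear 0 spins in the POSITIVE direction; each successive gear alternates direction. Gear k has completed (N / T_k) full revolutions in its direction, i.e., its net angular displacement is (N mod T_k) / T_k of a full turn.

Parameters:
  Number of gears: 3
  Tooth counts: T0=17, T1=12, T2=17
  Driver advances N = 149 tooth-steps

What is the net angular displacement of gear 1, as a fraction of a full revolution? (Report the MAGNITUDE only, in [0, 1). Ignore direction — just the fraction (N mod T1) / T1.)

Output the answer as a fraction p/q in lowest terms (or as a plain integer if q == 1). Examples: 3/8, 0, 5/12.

Answer: 5/12

Derivation:
Chain of 3 gears, tooth counts: [17, 12, 17]
  gear 0: T0=17, direction=positive, advance = 149 mod 17 = 13 teeth = 13/17 turn
  gear 1: T1=12, direction=negative, advance = 149 mod 12 = 5 teeth = 5/12 turn
  gear 2: T2=17, direction=positive, advance = 149 mod 17 = 13 teeth = 13/17 turn
Gear 1: 149 mod 12 = 5
Fraction = 5 / 12 = 5/12 (gcd(5,12)=1) = 5/12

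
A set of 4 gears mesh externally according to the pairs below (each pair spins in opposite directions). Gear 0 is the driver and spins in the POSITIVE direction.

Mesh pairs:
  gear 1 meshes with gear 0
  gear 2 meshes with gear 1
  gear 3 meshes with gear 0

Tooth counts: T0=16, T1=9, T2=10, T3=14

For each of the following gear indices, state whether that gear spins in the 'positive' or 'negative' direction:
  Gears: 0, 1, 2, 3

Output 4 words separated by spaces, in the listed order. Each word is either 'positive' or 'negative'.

Gear 0 (driver): positive (depth 0)
  gear 1: meshes with gear 0 -> depth 1 -> negative (opposite of gear 0)
  gear 2: meshes with gear 1 -> depth 2 -> positive (opposite of gear 1)
  gear 3: meshes with gear 0 -> depth 1 -> negative (opposite of gear 0)
Queried indices 0, 1, 2, 3 -> positive, negative, positive, negative

Answer: positive negative positive negative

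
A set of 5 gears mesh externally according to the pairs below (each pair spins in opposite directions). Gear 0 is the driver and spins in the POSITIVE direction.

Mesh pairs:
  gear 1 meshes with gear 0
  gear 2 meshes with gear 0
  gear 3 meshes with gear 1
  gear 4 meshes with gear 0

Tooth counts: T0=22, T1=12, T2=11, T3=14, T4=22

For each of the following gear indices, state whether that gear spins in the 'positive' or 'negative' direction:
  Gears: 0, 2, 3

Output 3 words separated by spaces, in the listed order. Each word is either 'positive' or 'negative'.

Answer: positive negative positive

Derivation:
Gear 0 (driver): positive (depth 0)
  gear 1: meshes with gear 0 -> depth 1 -> negative (opposite of gear 0)
  gear 2: meshes with gear 0 -> depth 1 -> negative (opposite of gear 0)
  gear 3: meshes with gear 1 -> depth 2 -> positive (opposite of gear 1)
  gear 4: meshes with gear 0 -> depth 1 -> negative (opposite of gear 0)
Queried indices 0, 2, 3 -> positive, negative, positive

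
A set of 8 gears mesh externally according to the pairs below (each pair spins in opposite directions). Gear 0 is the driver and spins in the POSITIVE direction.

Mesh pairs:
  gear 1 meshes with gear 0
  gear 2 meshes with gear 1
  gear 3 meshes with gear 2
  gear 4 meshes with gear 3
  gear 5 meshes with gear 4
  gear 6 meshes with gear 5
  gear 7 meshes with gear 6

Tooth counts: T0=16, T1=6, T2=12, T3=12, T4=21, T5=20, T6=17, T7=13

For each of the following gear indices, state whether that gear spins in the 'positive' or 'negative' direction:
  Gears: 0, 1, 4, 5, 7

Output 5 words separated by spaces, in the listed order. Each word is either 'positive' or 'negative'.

Gear 0 (driver): positive (depth 0)
  gear 1: meshes with gear 0 -> depth 1 -> negative (opposite of gear 0)
  gear 2: meshes with gear 1 -> depth 2 -> positive (opposite of gear 1)
  gear 3: meshes with gear 2 -> depth 3 -> negative (opposite of gear 2)
  gear 4: meshes with gear 3 -> depth 4 -> positive (opposite of gear 3)
  gear 5: meshes with gear 4 -> depth 5 -> negative (opposite of gear 4)
  gear 6: meshes with gear 5 -> depth 6 -> positive (opposite of gear 5)
  gear 7: meshes with gear 6 -> depth 7 -> negative (opposite of gear 6)
Queried indices 0, 1, 4, 5, 7 -> positive, negative, positive, negative, negative

Answer: positive negative positive negative negative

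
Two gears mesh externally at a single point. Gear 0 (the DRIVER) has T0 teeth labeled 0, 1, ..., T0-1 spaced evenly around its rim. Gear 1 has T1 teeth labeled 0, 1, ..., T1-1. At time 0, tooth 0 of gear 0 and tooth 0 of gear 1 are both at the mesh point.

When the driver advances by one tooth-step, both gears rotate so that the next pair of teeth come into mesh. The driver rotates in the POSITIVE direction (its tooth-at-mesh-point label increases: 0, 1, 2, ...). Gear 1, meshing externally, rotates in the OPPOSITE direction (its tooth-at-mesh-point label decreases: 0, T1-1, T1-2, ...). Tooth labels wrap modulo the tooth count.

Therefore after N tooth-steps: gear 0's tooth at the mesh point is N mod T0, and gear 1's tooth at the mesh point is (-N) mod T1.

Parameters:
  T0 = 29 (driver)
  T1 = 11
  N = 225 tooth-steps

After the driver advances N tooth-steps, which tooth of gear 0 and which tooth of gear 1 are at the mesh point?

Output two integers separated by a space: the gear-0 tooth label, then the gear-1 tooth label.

Answer: 22 6

Derivation:
Gear 0 (driver, T0=29): tooth at mesh = N mod T0
  225 = 7 * 29 + 22, so 225 mod 29 = 22
  gear 0 tooth = 22
Gear 1 (driven, T1=11): tooth at mesh = (-N) mod T1
  225 = 20 * 11 + 5, so 225 mod 11 = 5
  (-225) mod 11 = (-5) mod 11 = 11 - 5 = 6
Mesh after 225 steps: gear-0 tooth 22 meets gear-1 tooth 6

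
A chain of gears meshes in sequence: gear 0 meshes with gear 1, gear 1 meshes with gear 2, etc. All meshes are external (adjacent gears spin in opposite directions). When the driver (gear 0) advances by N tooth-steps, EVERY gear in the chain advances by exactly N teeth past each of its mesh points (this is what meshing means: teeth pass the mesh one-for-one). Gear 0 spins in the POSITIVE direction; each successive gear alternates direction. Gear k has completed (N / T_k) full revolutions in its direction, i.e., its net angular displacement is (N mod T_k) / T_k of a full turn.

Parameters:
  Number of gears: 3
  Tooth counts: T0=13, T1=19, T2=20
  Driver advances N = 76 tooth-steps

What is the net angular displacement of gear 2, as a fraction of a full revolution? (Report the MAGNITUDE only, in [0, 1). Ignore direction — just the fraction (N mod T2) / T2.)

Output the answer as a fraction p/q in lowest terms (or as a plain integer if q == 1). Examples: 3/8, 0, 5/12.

Answer: 4/5

Derivation:
Chain of 3 gears, tooth counts: [13, 19, 20]
  gear 0: T0=13, direction=positive, advance = 76 mod 13 = 11 teeth = 11/13 turn
  gear 1: T1=19, direction=negative, advance = 76 mod 19 = 0 teeth = 0/19 turn
  gear 2: T2=20, direction=positive, advance = 76 mod 20 = 16 teeth = 16/20 turn
Gear 2: 76 mod 20 = 16
Fraction = 16 / 20 = 4/5 (gcd(16,20)=4) = 4/5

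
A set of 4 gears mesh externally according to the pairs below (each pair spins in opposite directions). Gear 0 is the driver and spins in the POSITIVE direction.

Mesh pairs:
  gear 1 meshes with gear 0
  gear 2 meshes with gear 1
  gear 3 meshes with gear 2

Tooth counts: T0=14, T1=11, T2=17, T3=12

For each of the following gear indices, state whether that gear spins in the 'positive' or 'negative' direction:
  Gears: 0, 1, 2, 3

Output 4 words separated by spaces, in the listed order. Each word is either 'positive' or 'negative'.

Gear 0 (driver): positive (depth 0)
  gear 1: meshes with gear 0 -> depth 1 -> negative (opposite of gear 0)
  gear 2: meshes with gear 1 -> depth 2 -> positive (opposite of gear 1)
  gear 3: meshes with gear 2 -> depth 3 -> negative (opposite of gear 2)
Queried indices 0, 1, 2, 3 -> positive, negative, positive, negative

Answer: positive negative positive negative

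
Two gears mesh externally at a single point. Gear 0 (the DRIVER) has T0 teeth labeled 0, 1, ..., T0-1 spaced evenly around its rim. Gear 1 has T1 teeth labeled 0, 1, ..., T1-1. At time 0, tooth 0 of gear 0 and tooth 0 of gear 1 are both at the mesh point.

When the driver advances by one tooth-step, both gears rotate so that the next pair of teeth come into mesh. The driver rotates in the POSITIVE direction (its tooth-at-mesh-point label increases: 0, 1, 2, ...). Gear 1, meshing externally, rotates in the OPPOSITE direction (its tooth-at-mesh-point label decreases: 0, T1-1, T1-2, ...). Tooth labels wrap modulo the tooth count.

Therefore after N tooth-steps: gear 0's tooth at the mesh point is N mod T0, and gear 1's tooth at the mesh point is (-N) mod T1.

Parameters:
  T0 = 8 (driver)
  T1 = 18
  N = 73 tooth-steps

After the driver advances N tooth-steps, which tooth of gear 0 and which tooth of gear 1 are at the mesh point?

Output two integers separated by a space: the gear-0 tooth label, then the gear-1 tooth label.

Answer: 1 17

Derivation:
Gear 0 (driver, T0=8): tooth at mesh = N mod T0
  73 = 9 * 8 + 1, so 73 mod 8 = 1
  gear 0 tooth = 1
Gear 1 (driven, T1=18): tooth at mesh = (-N) mod T1
  73 = 4 * 18 + 1, so 73 mod 18 = 1
  (-73) mod 18 = (-1) mod 18 = 18 - 1 = 17
Mesh after 73 steps: gear-0 tooth 1 meets gear-1 tooth 17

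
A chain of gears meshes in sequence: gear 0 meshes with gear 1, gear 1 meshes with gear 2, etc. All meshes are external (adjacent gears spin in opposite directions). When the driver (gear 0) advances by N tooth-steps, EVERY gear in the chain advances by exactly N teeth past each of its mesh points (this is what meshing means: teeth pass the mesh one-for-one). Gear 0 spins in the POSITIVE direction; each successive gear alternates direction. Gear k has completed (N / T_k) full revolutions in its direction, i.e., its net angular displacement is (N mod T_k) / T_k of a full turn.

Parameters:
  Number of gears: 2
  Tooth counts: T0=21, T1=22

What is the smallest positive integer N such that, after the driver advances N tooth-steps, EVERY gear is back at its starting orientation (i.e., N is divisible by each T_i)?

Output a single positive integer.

Answer: 462

Derivation:
Gear k returns to start when N is a multiple of T_k.
All gears at start simultaneously when N is a common multiple of [21, 22]; the smallest such N is lcm(21, 22).
Start: lcm = T0 = 21
Fold in T1=22: gcd(21, 22) = 1; lcm(21, 22) = 21 * 22 / 1 = 462 / 1 = 462
Full cycle length = 462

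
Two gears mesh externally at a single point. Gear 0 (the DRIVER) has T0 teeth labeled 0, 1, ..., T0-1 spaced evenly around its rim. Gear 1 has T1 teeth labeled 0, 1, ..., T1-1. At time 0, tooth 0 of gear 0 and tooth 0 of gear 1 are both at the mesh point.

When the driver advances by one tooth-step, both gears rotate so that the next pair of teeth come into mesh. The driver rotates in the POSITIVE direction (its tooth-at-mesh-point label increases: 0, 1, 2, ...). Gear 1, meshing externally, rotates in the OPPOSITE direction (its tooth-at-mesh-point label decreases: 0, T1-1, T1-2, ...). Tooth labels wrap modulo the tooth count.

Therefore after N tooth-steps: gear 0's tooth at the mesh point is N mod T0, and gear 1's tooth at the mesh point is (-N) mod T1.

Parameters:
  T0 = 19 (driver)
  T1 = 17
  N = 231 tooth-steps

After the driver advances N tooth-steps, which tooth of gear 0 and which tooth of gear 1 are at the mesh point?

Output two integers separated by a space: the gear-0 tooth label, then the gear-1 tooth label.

Gear 0 (driver, T0=19): tooth at mesh = N mod T0
  231 = 12 * 19 + 3, so 231 mod 19 = 3
  gear 0 tooth = 3
Gear 1 (driven, T1=17): tooth at mesh = (-N) mod T1
  231 = 13 * 17 + 10, so 231 mod 17 = 10
  (-231) mod 17 = (-10) mod 17 = 17 - 10 = 7
Mesh after 231 steps: gear-0 tooth 3 meets gear-1 tooth 7

Answer: 3 7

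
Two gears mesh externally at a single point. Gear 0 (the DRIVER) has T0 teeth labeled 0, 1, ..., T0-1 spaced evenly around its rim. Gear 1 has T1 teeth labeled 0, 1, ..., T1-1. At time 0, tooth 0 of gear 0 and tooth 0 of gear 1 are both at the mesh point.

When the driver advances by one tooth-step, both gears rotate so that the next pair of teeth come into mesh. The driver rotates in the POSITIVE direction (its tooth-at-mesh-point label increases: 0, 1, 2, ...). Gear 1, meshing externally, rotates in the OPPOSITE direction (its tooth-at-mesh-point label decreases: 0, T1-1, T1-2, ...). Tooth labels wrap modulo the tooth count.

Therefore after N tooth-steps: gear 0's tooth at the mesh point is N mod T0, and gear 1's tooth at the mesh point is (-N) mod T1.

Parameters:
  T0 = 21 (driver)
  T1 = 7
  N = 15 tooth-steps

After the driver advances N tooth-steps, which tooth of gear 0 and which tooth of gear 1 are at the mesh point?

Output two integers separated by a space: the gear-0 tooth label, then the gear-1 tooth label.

Answer: 15 6

Derivation:
Gear 0 (driver, T0=21): tooth at mesh = N mod T0
  15 = 0 * 21 + 15, so 15 mod 21 = 15
  gear 0 tooth = 15
Gear 1 (driven, T1=7): tooth at mesh = (-N) mod T1
  15 = 2 * 7 + 1, so 15 mod 7 = 1
  (-15) mod 7 = (-1) mod 7 = 7 - 1 = 6
Mesh after 15 steps: gear-0 tooth 15 meets gear-1 tooth 6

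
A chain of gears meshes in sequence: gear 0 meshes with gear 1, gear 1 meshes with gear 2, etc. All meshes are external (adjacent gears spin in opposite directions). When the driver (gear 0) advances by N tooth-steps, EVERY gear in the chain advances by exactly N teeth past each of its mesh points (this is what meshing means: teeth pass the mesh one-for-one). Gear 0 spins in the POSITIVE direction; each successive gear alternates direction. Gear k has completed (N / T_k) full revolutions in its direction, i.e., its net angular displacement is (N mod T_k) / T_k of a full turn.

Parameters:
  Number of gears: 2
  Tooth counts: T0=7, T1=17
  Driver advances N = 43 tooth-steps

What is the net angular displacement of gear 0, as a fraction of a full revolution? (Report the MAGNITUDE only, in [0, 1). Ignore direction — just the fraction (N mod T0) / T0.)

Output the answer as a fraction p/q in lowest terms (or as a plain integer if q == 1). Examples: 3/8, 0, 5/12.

Chain of 2 gears, tooth counts: [7, 17]
  gear 0: T0=7, direction=positive, advance = 43 mod 7 = 1 teeth = 1/7 turn
  gear 1: T1=17, direction=negative, advance = 43 mod 17 = 9 teeth = 9/17 turn
Gear 0: 43 mod 7 = 1
Fraction = 1 / 7 = 1/7 (gcd(1,7)=1) = 1/7

Answer: 1/7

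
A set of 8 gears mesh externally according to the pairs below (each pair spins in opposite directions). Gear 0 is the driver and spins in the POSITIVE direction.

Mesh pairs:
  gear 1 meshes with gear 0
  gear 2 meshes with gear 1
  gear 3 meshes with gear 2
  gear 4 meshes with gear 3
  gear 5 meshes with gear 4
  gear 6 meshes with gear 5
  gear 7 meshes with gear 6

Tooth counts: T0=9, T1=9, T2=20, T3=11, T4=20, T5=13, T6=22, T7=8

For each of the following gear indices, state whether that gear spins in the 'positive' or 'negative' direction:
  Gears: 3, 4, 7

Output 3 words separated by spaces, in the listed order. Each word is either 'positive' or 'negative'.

Answer: negative positive negative

Derivation:
Gear 0 (driver): positive (depth 0)
  gear 1: meshes with gear 0 -> depth 1 -> negative (opposite of gear 0)
  gear 2: meshes with gear 1 -> depth 2 -> positive (opposite of gear 1)
  gear 3: meshes with gear 2 -> depth 3 -> negative (opposite of gear 2)
  gear 4: meshes with gear 3 -> depth 4 -> positive (opposite of gear 3)
  gear 5: meshes with gear 4 -> depth 5 -> negative (opposite of gear 4)
  gear 6: meshes with gear 5 -> depth 6 -> positive (opposite of gear 5)
  gear 7: meshes with gear 6 -> depth 7 -> negative (opposite of gear 6)
Queried indices 3, 4, 7 -> negative, positive, negative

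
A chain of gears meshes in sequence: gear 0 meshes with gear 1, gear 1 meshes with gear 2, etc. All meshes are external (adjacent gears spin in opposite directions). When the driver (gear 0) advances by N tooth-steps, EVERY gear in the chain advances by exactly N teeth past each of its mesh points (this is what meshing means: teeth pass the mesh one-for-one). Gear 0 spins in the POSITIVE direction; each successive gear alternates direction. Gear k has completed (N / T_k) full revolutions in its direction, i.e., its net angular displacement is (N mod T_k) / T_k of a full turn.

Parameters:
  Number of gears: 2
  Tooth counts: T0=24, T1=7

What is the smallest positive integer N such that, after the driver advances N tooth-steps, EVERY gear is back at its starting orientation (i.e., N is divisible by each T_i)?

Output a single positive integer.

Gear k returns to start when N is a multiple of T_k.
All gears at start simultaneously when N is a common multiple of [24, 7]; the smallest such N is lcm(24, 7).
Start: lcm = T0 = 24
Fold in T1=7: gcd(24, 7) = 1; lcm(24, 7) = 24 * 7 / 1 = 168 / 1 = 168
Full cycle length = 168

Answer: 168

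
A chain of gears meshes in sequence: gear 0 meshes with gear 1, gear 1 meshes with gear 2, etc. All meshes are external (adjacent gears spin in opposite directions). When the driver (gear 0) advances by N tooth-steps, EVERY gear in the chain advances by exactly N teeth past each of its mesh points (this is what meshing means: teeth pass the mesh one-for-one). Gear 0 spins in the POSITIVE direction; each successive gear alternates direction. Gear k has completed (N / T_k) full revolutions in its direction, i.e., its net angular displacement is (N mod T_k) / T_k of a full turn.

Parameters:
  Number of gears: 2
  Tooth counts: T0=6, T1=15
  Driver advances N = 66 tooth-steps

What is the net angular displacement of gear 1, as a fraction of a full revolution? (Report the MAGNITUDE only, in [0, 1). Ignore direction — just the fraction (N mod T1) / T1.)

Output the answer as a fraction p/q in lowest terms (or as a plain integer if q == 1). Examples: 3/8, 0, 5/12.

Chain of 2 gears, tooth counts: [6, 15]
  gear 0: T0=6, direction=positive, advance = 66 mod 6 = 0 teeth = 0/6 turn
  gear 1: T1=15, direction=negative, advance = 66 mod 15 = 6 teeth = 6/15 turn
Gear 1: 66 mod 15 = 6
Fraction = 6 / 15 = 2/5 (gcd(6,15)=3) = 2/5

Answer: 2/5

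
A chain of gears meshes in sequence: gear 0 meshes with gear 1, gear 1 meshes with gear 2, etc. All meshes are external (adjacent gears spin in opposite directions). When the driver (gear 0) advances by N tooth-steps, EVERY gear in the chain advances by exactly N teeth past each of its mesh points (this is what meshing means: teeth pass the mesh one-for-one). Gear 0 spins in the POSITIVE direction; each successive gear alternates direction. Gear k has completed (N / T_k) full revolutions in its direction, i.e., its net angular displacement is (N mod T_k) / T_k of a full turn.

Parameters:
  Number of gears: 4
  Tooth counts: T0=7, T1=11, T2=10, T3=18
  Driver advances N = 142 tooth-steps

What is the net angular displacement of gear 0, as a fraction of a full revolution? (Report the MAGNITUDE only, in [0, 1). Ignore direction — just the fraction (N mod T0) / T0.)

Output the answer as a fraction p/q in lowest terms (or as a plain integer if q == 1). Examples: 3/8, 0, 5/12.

Answer: 2/7

Derivation:
Chain of 4 gears, tooth counts: [7, 11, 10, 18]
  gear 0: T0=7, direction=positive, advance = 142 mod 7 = 2 teeth = 2/7 turn
  gear 1: T1=11, direction=negative, advance = 142 mod 11 = 10 teeth = 10/11 turn
  gear 2: T2=10, direction=positive, advance = 142 mod 10 = 2 teeth = 2/10 turn
  gear 3: T3=18, direction=negative, advance = 142 mod 18 = 16 teeth = 16/18 turn
Gear 0: 142 mod 7 = 2
Fraction = 2 / 7 = 2/7 (gcd(2,7)=1) = 2/7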